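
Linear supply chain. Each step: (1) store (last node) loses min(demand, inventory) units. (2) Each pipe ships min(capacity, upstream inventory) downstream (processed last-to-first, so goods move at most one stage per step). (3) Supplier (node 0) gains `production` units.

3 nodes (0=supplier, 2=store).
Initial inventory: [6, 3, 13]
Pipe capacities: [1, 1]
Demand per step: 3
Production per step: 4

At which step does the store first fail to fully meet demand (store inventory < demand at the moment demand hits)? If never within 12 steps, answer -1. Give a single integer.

Step 1: demand=3,sold=3 ship[1->2]=1 ship[0->1]=1 prod=4 -> [9 3 11]
Step 2: demand=3,sold=3 ship[1->2]=1 ship[0->1]=1 prod=4 -> [12 3 9]
Step 3: demand=3,sold=3 ship[1->2]=1 ship[0->1]=1 prod=4 -> [15 3 7]
Step 4: demand=3,sold=3 ship[1->2]=1 ship[0->1]=1 prod=4 -> [18 3 5]
Step 5: demand=3,sold=3 ship[1->2]=1 ship[0->1]=1 prod=4 -> [21 3 3]
Step 6: demand=3,sold=3 ship[1->2]=1 ship[0->1]=1 prod=4 -> [24 3 1]
Step 7: demand=3,sold=1 ship[1->2]=1 ship[0->1]=1 prod=4 -> [27 3 1]
Step 8: demand=3,sold=1 ship[1->2]=1 ship[0->1]=1 prod=4 -> [30 3 1]
Step 9: demand=3,sold=1 ship[1->2]=1 ship[0->1]=1 prod=4 -> [33 3 1]
Step 10: demand=3,sold=1 ship[1->2]=1 ship[0->1]=1 prod=4 -> [36 3 1]
Step 11: demand=3,sold=1 ship[1->2]=1 ship[0->1]=1 prod=4 -> [39 3 1]
Step 12: demand=3,sold=1 ship[1->2]=1 ship[0->1]=1 prod=4 -> [42 3 1]
First stockout at step 7

7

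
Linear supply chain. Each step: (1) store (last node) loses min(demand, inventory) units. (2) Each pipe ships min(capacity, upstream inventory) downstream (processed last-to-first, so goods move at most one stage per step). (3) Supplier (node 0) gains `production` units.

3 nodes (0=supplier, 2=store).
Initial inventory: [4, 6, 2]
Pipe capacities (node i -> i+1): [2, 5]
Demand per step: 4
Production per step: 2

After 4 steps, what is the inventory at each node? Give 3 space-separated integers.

Step 1: demand=4,sold=2 ship[1->2]=5 ship[0->1]=2 prod=2 -> inv=[4 3 5]
Step 2: demand=4,sold=4 ship[1->2]=3 ship[0->1]=2 prod=2 -> inv=[4 2 4]
Step 3: demand=4,sold=4 ship[1->2]=2 ship[0->1]=2 prod=2 -> inv=[4 2 2]
Step 4: demand=4,sold=2 ship[1->2]=2 ship[0->1]=2 prod=2 -> inv=[4 2 2]

4 2 2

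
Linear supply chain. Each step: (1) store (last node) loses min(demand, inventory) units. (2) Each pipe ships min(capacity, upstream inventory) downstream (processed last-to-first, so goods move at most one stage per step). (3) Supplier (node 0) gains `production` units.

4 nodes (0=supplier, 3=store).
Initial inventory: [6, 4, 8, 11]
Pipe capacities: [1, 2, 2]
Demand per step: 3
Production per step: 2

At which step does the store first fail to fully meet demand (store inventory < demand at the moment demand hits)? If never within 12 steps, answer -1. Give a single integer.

Step 1: demand=3,sold=3 ship[2->3]=2 ship[1->2]=2 ship[0->1]=1 prod=2 -> [7 3 8 10]
Step 2: demand=3,sold=3 ship[2->3]=2 ship[1->2]=2 ship[0->1]=1 prod=2 -> [8 2 8 9]
Step 3: demand=3,sold=3 ship[2->3]=2 ship[1->2]=2 ship[0->1]=1 prod=2 -> [9 1 8 8]
Step 4: demand=3,sold=3 ship[2->3]=2 ship[1->2]=1 ship[0->1]=1 prod=2 -> [10 1 7 7]
Step 5: demand=3,sold=3 ship[2->3]=2 ship[1->2]=1 ship[0->1]=1 prod=2 -> [11 1 6 6]
Step 6: demand=3,sold=3 ship[2->3]=2 ship[1->2]=1 ship[0->1]=1 prod=2 -> [12 1 5 5]
Step 7: demand=3,sold=3 ship[2->3]=2 ship[1->2]=1 ship[0->1]=1 prod=2 -> [13 1 4 4]
Step 8: demand=3,sold=3 ship[2->3]=2 ship[1->2]=1 ship[0->1]=1 prod=2 -> [14 1 3 3]
Step 9: demand=3,sold=3 ship[2->3]=2 ship[1->2]=1 ship[0->1]=1 prod=2 -> [15 1 2 2]
Step 10: demand=3,sold=2 ship[2->3]=2 ship[1->2]=1 ship[0->1]=1 prod=2 -> [16 1 1 2]
Step 11: demand=3,sold=2 ship[2->3]=1 ship[1->2]=1 ship[0->1]=1 prod=2 -> [17 1 1 1]
Step 12: demand=3,sold=1 ship[2->3]=1 ship[1->2]=1 ship[0->1]=1 prod=2 -> [18 1 1 1]
First stockout at step 10

10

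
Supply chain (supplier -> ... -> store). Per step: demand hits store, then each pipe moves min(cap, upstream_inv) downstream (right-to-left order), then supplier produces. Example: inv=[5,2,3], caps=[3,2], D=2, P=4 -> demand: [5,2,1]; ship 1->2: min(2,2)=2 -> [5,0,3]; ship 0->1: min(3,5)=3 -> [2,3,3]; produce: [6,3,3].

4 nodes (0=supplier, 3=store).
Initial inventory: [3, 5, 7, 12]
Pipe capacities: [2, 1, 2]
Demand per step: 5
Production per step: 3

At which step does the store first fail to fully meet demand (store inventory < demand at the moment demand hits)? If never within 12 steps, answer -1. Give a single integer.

Step 1: demand=5,sold=5 ship[2->3]=2 ship[1->2]=1 ship[0->1]=2 prod=3 -> [4 6 6 9]
Step 2: demand=5,sold=5 ship[2->3]=2 ship[1->2]=1 ship[0->1]=2 prod=3 -> [5 7 5 6]
Step 3: demand=5,sold=5 ship[2->3]=2 ship[1->2]=1 ship[0->1]=2 prod=3 -> [6 8 4 3]
Step 4: demand=5,sold=3 ship[2->3]=2 ship[1->2]=1 ship[0->1]=2 prod=3 -> [7 9 3 2]
Step 5: demand=5,sold=2 ship[2->3]=2 ship[1->2]=1 ship[0->1]=2 prod=3 -> [8 10 2 2]
Step 6: demand=5,sold=2 ship[2->3]=2 ship[1->2]=1 ship[0->1]=2 prod=3 -> [9 11 1 2]
Step 7: demand=5,sold=2 ship[2->3]=1 ship[1->2]=1 ship[0->1]=2 prod=3 -> [10 12 1 1]
Step 8: demand=5,sold=1 ship[2->3]=1 ship[1->2]=1 ship[0->1]=2 prod=3 -> [11 13 1 1]
Step 9: demand=5,sold=1 ship[2->3]=1 ship[1->2]=1 ship[0->1]=2 prod=3 -> [12 14 1 1]
Step 10: demand=5,sold=1 ship[2->3]=1 ship[1->2]=1 ship[0->1]=2 prod=3 -> [13 15 1 1]
Step 11: demand=5,sold=1 ship[2->3]=1 ship[1->2]=1 ship[0->1]=2 prod=3 -> [14 16 1 1]
Step 12: demand=5,sold=1 ship[2->3]=1 ship[1->2]=1 ship[0->1]=2 prod=3 -> [15 17 1 1]
First stockout at step 4

4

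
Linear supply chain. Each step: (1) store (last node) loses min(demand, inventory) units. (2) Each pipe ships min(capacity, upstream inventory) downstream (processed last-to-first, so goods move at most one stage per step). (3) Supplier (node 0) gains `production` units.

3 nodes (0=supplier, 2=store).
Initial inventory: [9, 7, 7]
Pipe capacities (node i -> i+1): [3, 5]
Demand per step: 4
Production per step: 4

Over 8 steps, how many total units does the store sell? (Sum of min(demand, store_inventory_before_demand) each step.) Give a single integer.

Answer: 32

Derivation:
Step 1: sold=4 (running total=4) -> [10 5 8]
Step 2: sold=4 (running total=8) -> [11 3 9]
Step 3: sold=4 (running total=12) -> [12 3 8]
Step 4: sold=4 (running total=16) -> [13 3 7]
Step 5: sold=4 (running total=20) -> [14 3 6]
Step 6: sold=4 (running total=24) -> [15 3 5]
Step 7: sold=4 (running total=28) -> [16 3 4]
Step 8: sold=4 (running total=32) -> [17 3 3]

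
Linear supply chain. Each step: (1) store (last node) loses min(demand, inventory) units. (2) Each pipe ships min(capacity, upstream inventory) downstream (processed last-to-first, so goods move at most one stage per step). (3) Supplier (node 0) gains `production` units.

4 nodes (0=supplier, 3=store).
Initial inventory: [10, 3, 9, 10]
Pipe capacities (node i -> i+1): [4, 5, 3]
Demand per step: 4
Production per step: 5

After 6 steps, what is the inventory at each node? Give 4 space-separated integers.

Step 1: demand=4,sold=4 ship[2->3]=3 ship[1->2]=3 ship[0->1]=4 prod=5 -> inv=[11 4 9 9]
Step 2: demand=4,sold=4 ship[2->3]=3 ship[1->2]=4 ship[0->1]=4 prod=5 -> inv=[12 4 10 8]
Step 3: demand=4,sold=4 ship[2->3]=3 ship[1->2]=4 ship[0->1]=4 prod=5 -> inv=[13 4 11 7]
Step 4: demand=4,sold=4 ship[2->3]=3 ship[1->2]=4 ship[0->1]=4 prod=5 -> inv=[14 4 12 6]
Step 5: demand=4,sold=4 ship[2->3]=3 ship[1->2]=4 ship[0->1]=4 prod=5 -> inv=[15 4 13 5]
Step 6: demand=4,sold=4 ship[2->3]=3 ship[1->2]=4 ship[0->1]=4 prod=5 -> inv=[16 4 14 4]

16 4 14 4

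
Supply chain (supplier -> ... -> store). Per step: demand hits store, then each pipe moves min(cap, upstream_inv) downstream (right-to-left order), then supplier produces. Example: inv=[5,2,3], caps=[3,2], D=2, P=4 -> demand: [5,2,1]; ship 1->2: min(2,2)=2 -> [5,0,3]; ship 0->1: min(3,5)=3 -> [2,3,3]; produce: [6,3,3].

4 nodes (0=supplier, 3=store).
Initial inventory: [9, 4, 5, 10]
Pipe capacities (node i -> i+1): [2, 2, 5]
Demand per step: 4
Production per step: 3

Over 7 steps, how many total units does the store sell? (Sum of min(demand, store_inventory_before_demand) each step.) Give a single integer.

Answer: 25

Derivation:
Step 1: sold=4 (running total=4) -> [10 4 2 11]
Step 2: sold=4 (running total=8) -> [11 4 2 9]
Step 3: sold=4 (running total=12) -> [12 4 2 7]
Step 4: sold=4 (running total=16) -> [13 4 2 5]
Step 5: sold=4 (running total=20) -> [14 4 2 3]
Step 6: sold=3 (running total=23) -> [15 4 2 2]
Step 7: sold=2 (running total=25) -> [16 4 2 2]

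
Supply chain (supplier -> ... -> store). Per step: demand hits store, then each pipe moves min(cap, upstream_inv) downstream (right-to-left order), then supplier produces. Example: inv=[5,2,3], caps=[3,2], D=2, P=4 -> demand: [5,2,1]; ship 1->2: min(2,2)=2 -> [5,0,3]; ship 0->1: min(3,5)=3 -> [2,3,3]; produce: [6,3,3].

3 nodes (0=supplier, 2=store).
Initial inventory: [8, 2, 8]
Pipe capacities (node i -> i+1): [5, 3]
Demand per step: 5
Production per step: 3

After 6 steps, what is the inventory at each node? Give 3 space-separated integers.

Step 1: demand=5,sold=5 ship[1->2]=2 ship[0->1]=5 prod=3 -> inv=[6 5 5]
Step 2: demand=5,sold=5 ship[1->2]=3 ship[0->1]=5 prod=3 -> inv=[4 7 3]
Step 3: demand=5,sold=3 ship[1->2]=3 ship[0->1]=4 prod=3 -> inv=[3 8 3]
Step 4: demand=5,sold=3 ship[1->2]=3 ship[0->1]=3 prod=3 -> inv=[3 8 3]
Step 5: demand=5,sold=3 ship[1->2]=3 ship[0->1]=3 prod=3 -> inv=[3 8 3]
Step 6: demand=5,sold=3 ship[1->2]=3 ship[0->1]=3 prod=3 -> inv=[3 8 3]

3 8 3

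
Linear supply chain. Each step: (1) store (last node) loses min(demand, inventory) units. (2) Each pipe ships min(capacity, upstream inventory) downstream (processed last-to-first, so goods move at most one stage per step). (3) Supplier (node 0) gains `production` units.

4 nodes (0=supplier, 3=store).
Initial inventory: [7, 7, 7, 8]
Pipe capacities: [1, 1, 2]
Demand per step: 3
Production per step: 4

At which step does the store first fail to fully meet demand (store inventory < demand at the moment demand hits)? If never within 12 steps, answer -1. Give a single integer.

Step 1: demand=3,sold=3 ship[2->3]=2 ship[1->2]=1 ship[0->1]=1 prod=4 -> [10 7 6 7]
Step 2: demand=3,sold=3 ship[2->3]=2 ship[1->2]=1 ship[0->1]=1 prod=4 -> [13 7 5 6]
Step 3: demand=3,sold=3 ship[2->3]=2 ship[1->2]=1 ship[0->1]=1 prod=4 -> [16 7 4 5]
Step 4: demand=3,sold=3 ship[2->3]=2 ship[1->2]=1 ship[0->1]=1 prod=4 -> [19 7 3 4]
Step 5: demand=3,sold=3 ship[2->3]=2 ship[1->2]=1 ship[0->1]=1 prod=4 -> [22 7 2 3]
Step 6: demand=3,sold=3 ship[2->3]=2 ship[1->2]=1 ship[0->1]=1 prod=4 -> [25 7 1 2]
Step 7: demand=3,sold=2 ship[2->3]=1 ship[1->2]=1 ship[0->1]=1 prod=4 -> [28 7 1 1]
Step 8: demand=3,sold=1 ship[2->3]=1 ship[1->2]=1 ship[0->1]=1 prod=4 -> [31 7 1 1]
Step 9: demand=3,sold=1 ship[2->3]=1 ship[1->2]=1 ship[0->1]=1 prod=4 -> [34 7 1 1]
Step 10: demand=3,sold=1 ship[2->3]=1 ship[1->2]=1 ship[0->1]=1 prod=4 -> [37 7 1 1]
Step 11: demand=3,sold=1 ship[2->3]=1 ship[1->2]=1 ship[0->1]=1 prod=4 -> [40 7 1 1]
Step 12: demand=3,sold=1 ship[2->3]=1 ship[1->2]=1 ship[0->1]=1 prod=4 -> [43 7 1 1]
First stockout at step 7

7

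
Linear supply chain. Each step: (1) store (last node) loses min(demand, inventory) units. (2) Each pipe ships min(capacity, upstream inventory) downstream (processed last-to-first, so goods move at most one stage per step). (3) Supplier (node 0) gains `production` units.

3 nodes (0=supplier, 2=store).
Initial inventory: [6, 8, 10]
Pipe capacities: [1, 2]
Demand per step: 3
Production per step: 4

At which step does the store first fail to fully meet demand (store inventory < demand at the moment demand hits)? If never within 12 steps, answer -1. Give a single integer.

Step 1: demand=3,sold=3 ship[1->2]=2 ship[0->1]=1 prod=4 -> [9 7 9]
Step 2: demand=3,sold=3 ship[1->2]=2 ship[0->1]=1 prod=4 -> [12 6 8]
Step 3: demand=3,sold=3 ship[1->2]=2 ship[0->1]=1 prod=4 -> [15 5 7]
Step 4: demand=3,sold=3 ship[1->2]=2 ship[0->1]=1 prod=4 -> [18 4 6]
Step 5: demand=3,sold=3 ship[1->2]=2 ship[0->1]=1 prod=4 -> [21 3 5]
Step 6: demand=3,sold=3 ship[1->2]=2 ship[0->1]=1 prod=4 -> [24 2 4]
Step 7: demand=3,sold=3 ship[1->2]=2 ship[0->1]=1 prod=4 -> [27 1 3]
Step 8: demand=3,sold=3 ship[1->2]=1 ship[0->1]=1 prod=4 -> [30 1 1]
Step 9: demand=3,sold=1 ship[1->2]=1 ship[0->1]=1 prod=4 -> [33 1 1]
Step 10: demand=3,sold=1 ship[1->2]=1 ship[0->1]=1 prod=4 -> [36 1 1]
Step 11: demand=3,sold=1 ship[1->2]=1 ship[0->1]=1 prod=4 -> [39 1 1]
Step 12: demand=3,sold=1 ship[1->2]=1 ship[0->1]=1 prod=4 -> [42 1 1]
First stockout at step 9

9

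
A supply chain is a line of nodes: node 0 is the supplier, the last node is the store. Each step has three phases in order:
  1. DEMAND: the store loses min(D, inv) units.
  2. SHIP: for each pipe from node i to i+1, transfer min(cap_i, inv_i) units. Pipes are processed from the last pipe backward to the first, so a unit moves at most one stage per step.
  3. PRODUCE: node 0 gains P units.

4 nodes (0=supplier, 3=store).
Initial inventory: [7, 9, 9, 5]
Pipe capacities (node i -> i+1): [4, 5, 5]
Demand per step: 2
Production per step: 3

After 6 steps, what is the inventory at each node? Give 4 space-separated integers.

Step 1: demand=2,sold=2 ship[2->3]=5 ship[1->2]=5 ship[0->1]=4 prod=3 -> inv=[6 8 9 8]
Step 2: demand=2,sold=2 ship[2->3]=5 ship[1->2]=5 ship[0->1]=4 prod=3 -> inv=[5 7 9 11]
Step 3: demand=2,sold=2 ship[2->3]=5 ship[1->2]=5 ship[0->1]=4 prod=3 -> inv=[4 6 9 14]
Step 4: demand=2,sold=2 ship[2->3]=5 ship[1->2]=5 ship[0->1]=4 prod=3 -> inv=[3 5 9 17]
Step 5: demand=2,sold=2 ship[2->3]=5 ship[1->2]=5 ship[0->1]=3 prod=3 -> inv=[3 3 9 20]
Step 6: demand=2,sold=2 ship[2->3]=5 ship[1->2]=3 ship[0->1]=3 prod=3 -> inv=[3 3 7 23]

3 3 7 23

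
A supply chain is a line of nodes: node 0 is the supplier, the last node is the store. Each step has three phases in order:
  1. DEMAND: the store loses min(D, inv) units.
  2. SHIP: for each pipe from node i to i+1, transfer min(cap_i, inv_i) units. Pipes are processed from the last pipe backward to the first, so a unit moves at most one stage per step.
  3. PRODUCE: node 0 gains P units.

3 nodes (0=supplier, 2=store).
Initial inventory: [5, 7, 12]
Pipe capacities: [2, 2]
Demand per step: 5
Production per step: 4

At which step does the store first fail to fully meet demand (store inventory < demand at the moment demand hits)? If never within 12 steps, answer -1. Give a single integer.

Step 1: demand=5,sold=5 ship[1->2]=2 ship[0->1]=2 prod=4 -> [7 7 9]
Step 2: demand=5,sold=5 ship[1->2]=2 ship[0->1]=2 prod=4 -> [9 7 6]
Step 3: demand=5,sold=5 ship[1->2]=2 ship[0->1]=2 prod=4 -> [11 7 3]
Step 4: demand=5,sold=3 ship[1->2]=2 ship[0->1]=2 prod=4 -> [13 7 2]
Step 5: demand=5,sold=2 ship[1->2]=2 ship[0->1]=2 prod=4 -> [15 7 2]
Step 6: demand=5,sold=2 ship[1->2]=2 ship[0->1]=2 prod=4 -> [17 7 2]
Step 7: demand=5,sold=2 ship[1->2]=2 ship[0->1]=2 prod=4 -> [19 7 2]
Step 8: demand=5,sold=2 ship[1->2]=2 ship[0->1]=2 prod=4 -> [21 7 2]
Step 9: demand=5,sold=2 ship[1->2]=2 ship[0->1]=2 prod=4 -> [23 7 2]
Step 10: demand=5,sold=2 ship[1->2]=2 ship[0->1]=2 prod=4 -> [25 7 2]
Step 11: demand=5,sold=2 ship[1->2]=2 ship[0->1]=2 prod=4 -> [27 7 2]
Step 12: demand=5,sold=2 ship[1->2]=2 ship[0->1]=2 prod=4 -> [29 7 2]
First stockout at step 4

4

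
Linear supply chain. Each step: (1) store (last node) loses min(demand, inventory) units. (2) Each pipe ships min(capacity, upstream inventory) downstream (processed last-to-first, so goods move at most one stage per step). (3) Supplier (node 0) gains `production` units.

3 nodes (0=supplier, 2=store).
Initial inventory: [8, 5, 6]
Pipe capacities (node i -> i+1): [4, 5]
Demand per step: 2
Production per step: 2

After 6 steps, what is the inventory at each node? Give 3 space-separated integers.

Step 1: demand=2,sold=2 ship[1->2]=5 ship[0->1]=4 prod=2 -> inv=[6 4 9]
Step 2: demand=2,sold=2 ship[1->2]=4 ship[0->1]=4 prod=2 -> inv=[4 4 11]
Step 3: demand=2,sold=2 ship[1->2]=4 ship[0->1]=4 prod=2 -> inv=[2 4 13]
Step 4: demand=2,sold=2 ship[1->2]=4 ship[0->1]=2 prod=2 -> inv=[2 2 15]
Step 5: demand=2,sold=2 ship[1->2]=2 ship[0->1]=2 prod=2 -> inv=[2 2 15]
Step 6: demand=2,sold=2 ship[1->2]=2 ship[0->1]=2 prod=2 -> inv=[2 2 15]

2 2 15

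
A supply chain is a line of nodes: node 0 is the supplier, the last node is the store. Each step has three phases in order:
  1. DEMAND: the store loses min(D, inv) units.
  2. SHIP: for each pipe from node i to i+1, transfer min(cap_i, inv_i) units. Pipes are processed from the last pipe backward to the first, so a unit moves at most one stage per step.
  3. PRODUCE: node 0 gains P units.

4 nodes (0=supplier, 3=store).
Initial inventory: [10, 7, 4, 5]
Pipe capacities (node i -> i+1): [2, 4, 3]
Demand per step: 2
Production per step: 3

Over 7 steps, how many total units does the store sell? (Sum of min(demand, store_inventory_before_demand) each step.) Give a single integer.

Answer: 14

Derivation:
Step 1: sold=2 (running total=2) -> [11 5 5 6]
Step 2: sold=2 (running total=4) -> [12 3 6 7]
Step 3: sold=2 (running total=6) -> [13 2 6 8]
Step 4: sold=2 (running total=8) -> [14 2 5 9]
Step 5: sold=2 (running total=10) -> [15 2 4 10]
Step 6: sold=2 (running total=12) -> [16 2 3 11]
Step 7: sold=2 (running total=14) -> [17 2 2 12]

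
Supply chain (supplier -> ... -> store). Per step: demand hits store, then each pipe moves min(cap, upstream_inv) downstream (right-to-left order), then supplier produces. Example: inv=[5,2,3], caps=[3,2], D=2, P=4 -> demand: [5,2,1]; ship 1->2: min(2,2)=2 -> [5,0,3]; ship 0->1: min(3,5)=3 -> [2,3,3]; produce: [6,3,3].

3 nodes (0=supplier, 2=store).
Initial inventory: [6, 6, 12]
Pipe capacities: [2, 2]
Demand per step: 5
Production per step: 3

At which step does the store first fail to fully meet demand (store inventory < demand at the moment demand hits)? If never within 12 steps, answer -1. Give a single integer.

Step 1: demand=5,sold=5 ship[1->2]=2 ship[0->1]=2 prod=3 -> [7 6 9]
Step 2: demand=5,sold=5 ship[1->2]=2 ship[0->1]=2 prod=3 -> [8 6 6]
Step 3: demand=5,sold=5 ship[1->2]=2 ship[0->1]=2 prod=3 -> [9 6 3]
Step 4: demand=5,sold=3 ship[1->2]=2 ship[0->1]=2 prod=3 -> [10 6 2]
Step 5: demand=5,sold=2 ship[1->2]=2 ship[0->1]=2 prod=3 -> [11 6 2]
Step 6: demand=5,sold=2 ship[1->2]=2 ship[0->1]=2 prod=3 -> [12 6 2]
Step 7: demand=5,sold=2 ship[1->2]=2 ship[0->1]=2 prod=3 -> [13 6 2]
Step 8: demand=5,sold=2 ship[1->2]=2 ship[0->1]=2 prod=3 -> [14 6 2]
Step 9: demand=5,sold=2 ship[1->2]=2 ship[0->1]=2 prod=3 -> [15 6 2]
Step 10: demand=5,sold=2 ship[1->2]=2 ship[0->1]=2 prod=3 -> [16 6 2]
Step 11: demand=5,sold=2 ship[1->2]=2 ship[0->1]=2 prod=3 -> [17 6 2]
Step 12: demand=5,sold=2 ship[1->2]=2 ship[0->1]=2 prod=3 -> [18 6 2]
First stockout at step 4

4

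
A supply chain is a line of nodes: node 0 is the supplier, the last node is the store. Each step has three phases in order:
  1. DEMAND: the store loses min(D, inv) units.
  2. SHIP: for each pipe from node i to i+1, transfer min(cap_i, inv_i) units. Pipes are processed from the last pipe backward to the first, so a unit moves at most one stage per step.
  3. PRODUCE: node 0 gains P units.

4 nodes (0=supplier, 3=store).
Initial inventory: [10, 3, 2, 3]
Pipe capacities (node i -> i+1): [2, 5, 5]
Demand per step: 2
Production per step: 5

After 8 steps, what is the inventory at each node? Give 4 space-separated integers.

Step 1: demand=2,sold=2 ship[2->3]=2 ship[1->2]=3 ship[0->1]=2 prod=5 -> inv=[13 2 3 3]
Step 2: demand=2,sold=2 ship[2->3]=3 ship[1->2]=2 ship[0->1]=2 prod=5 -> inv=[16 2 2 4]
Step 3: demand=2,sold=2 ship[2->3]=2 ship[1->2]=2 ship[0->1]=2 prod=5 -> inv=[19 2 2 4]
Step 4: demand=2,sold=2 ship[2->3]=2 ship[1->2]=2 ship[0->1]=2 prod=5 -> inv=[22 2 2 4]
Step 5: demand=2,sold=2 ship[2->3]=2 ship[1->2]=2 ship[0->1]=2 prod=5 -> inv=[25 2 2 4]
Step 6: demand=2,sold=2 ship[2->3]=2 ship[1->2]=2 ship[0->1]=2 prod=5 -> inv=[28 2 2 4]
Step 7: demand=2,sold=2 ship[2->3]=2 ship[1->2]=2 ship[0->1]=2 prod=5 -> inv=[31 2 2 4]
Step 8: demand=2,sold=2 ship[2->3]=2 ship[1->2]=2 ship[0->1]=2 prod=5 -> inv=[34 2 2 4]

34 2 2 4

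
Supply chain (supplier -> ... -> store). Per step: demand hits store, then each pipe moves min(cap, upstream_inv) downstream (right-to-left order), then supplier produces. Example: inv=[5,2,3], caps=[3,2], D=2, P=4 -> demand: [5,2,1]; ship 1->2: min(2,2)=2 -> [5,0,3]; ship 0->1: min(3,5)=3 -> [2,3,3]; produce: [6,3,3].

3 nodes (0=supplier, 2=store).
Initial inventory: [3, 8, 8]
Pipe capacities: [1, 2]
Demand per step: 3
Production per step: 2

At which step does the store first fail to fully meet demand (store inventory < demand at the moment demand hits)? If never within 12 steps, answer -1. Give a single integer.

Step 1: demand=3,sold=3 ship[1->2]=2 ship[0->1]=1 prod=2 -> [4 7 7]
Step 2: demand=3,sold=3 ship[1->2]=2 ship[0->1]=1 prod=2 -> [5 6 6]
Step 3: demand=3,sold=3 ship[1->2]=2 ship[0->1]=1 prod=2 -> [6 5 5]
Step 4: demand=3,sold=3 ship[1->2]=2 ship[0->1]=1 prod=2 -> [7 4 4]
Step 5: demand=3,sold=3 ship[1->2]=2 ship[0->1]=1 prod=2 -> [8 3 3]
Step 6: demand=3,sold=3 ship[1->2]=2 ship[0->1]=1 prod=2 -> [9 2 2]
Step 7: demand=3,sold=2 ship[1->2]=2 ship[0->1]=1 prod=2 -> [10 1 2]
Step 8: demand=3,sold=2 ship[1->2]=1 ship[0->1]=1 prod=2 -> [11 1 1]
Step 9: demand=3,sold=1 ship[1->2]=1 ship[0->1]=1 prod=2 -> [12 1 1]
Step 10: demand=3,sold=1 ship[1->2]=1 ship[0->1]=1 prod=2 -> [13 1 1]
Step 11: demand=3,sold=1 ship[1->2]=1 ship[0->1]=1 prod=2 -> [14 1 1]
Step 12: demand=3,sold=1 ship[1->2]=1 ship[0->1]=1 prod=2 -> [15 1 1]
First stockout at step 7

7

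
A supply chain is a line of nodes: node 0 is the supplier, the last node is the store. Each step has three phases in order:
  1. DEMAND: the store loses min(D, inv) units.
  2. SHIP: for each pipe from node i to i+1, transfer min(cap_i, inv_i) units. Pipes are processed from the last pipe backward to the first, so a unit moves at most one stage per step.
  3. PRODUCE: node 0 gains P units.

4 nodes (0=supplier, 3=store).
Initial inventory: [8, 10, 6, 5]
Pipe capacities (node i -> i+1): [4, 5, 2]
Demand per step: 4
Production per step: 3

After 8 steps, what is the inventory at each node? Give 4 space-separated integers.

Step 1: demand=4,sold=4 ship[2->3]=2 ship[1->2]=5 ship[0->1]=4 prod=3 -> inv=[7 9 9 3]
Step 2: demand=4,sold=3 ship[2->3]=2 ship[1->2]=5 ship[0->1]=4 prod=3 -> inv=[6 8 12 2]
Step 3: demand=4,sold=2 ship[2->3]=2 ship[1->2]=5 ship[0->1]=4 prod=3 -> inv=[5 7 15 2]
Step 4: demand=4,sold=2 ship[2->3]=2 ship[1->2]=5 ship[0->1]=4 prod=3 -> inv=[4 6 18 2]
Step 5: demand=4,sold=2 ship[2->3]=2 ship[1->2]=5 ship[0->1]=4 prod=3 -> inv=[3 5 21 2]
Step 6: demand=4,sold=2 ship[2->3]=2 ship[1->2]=5 ship[0->1]=3 prod=3 -> inv=[3 3 24 2]
Step 7: demand=4,sold=2 ship[2->3]=2 ship[1->2]=3 ship[0->1]=3 prod=3 -> inv=[3 3 25 2]
Step 8: demand=4,sold=2 ship[2->3]=2 ship[1->2]=3 ship[0->1]=3 prod=3 -> inv=[3 3 26 2]

3 3 26 2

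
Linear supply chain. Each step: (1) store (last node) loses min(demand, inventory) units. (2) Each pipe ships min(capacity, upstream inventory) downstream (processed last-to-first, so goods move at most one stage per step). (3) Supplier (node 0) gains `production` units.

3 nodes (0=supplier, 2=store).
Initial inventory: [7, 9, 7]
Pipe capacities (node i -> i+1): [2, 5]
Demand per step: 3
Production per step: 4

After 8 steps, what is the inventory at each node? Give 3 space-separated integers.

Step 1: demand=3,sold=3 ship[1->2]=5 ship[0->1]=2 prod=4 -> inv=[9 6 9]
Step 2: demand=3,sold=3 ship[1->2]=5 ship[0->1]=2 prod=4 -> inv=[11 3 11]
Step 3: demand=3,sold=3 ship[1->2]=3 ship[0->1]=2 prod=4 -> inv=[13 2 11]
Step 4: demand=3,sold=3 ship[1->2]=2 ship[0->1]=2 prod=4 -> inv=[15 2 10]
Step 5: demand=3,sold=3 ship[1->2]=2 ship[0->1]=2 prod=4 -> inv=[17 2 9]
Step 6: demand=3,sold=3 ship[1->2]=2 ship[0->1]=2 prod=4 -> inv=[19 2 8]
Step 7: demand=3,sold=3 ship[1->2]=2 ship[0->1]=2 prod=4 -> inv=[21 2 7]
Step 8: demand=3,sold=3 ship[1->2]=2 ship[0->1]=2 prod=4 -> inv=[23 2 6]

23 2 6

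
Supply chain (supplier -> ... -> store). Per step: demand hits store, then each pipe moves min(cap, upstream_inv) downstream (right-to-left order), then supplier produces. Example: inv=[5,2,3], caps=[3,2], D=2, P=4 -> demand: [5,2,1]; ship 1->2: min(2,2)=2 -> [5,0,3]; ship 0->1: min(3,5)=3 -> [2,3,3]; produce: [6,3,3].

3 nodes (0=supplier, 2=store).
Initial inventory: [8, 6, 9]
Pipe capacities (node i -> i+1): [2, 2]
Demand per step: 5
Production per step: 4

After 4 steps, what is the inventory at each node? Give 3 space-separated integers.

Step 1: demand=5,sold=5 ship[1->2]=2 ship[0->1]=2 prod=4 -> inv=[10 6 6]
Step 2: demand=5,sold=5 ship[1->2]=2 ship[0->1]=2 prod=4 -> inv=[12 6 3]
Step 3: demand=5,sold=3 ship[1->2]=2 ship[0->1]=2 prod=4 -> inv=[14 6 2]
Step 4: demand=5,sold=2 ship[1->2]=2 ship[0->1]=2 prod=4 -> inv=[16 6 2]

16 6 2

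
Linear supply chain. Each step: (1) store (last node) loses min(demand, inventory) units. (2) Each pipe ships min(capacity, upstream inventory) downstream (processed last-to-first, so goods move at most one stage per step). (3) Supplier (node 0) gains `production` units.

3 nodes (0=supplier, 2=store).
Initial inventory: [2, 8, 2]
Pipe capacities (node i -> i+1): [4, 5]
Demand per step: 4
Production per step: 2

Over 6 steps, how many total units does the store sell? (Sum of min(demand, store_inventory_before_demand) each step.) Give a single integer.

Answer: 18

Derivation:
Step 1: sold=2 (running total=2) -> [2 5 5]
Step 2: sold=4 (running total=6) -> [2 2 6]
Step 3: sold=4 (running total=10) -> [2 2 4]
Step 4: sold=4 (running total=14) -> [2 2 2]
Step 5: sold=2 (running total=16) -> [2 2 2]
Step 6: sold=2 (running total=18) -> [2 2 2]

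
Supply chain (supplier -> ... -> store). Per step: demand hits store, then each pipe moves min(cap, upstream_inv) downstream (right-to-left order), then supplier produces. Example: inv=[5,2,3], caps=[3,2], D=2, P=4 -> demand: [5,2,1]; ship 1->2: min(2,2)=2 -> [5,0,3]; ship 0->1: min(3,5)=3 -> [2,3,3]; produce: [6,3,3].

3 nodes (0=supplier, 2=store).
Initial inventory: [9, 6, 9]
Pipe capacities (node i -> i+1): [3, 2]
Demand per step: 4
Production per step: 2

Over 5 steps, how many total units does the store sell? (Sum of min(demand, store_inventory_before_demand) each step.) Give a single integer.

Step 1: sold=4 (running total=4) -> [8 7 7]
Step 2: sold=4 (running total=8) -> [7 8 5]
Step 3: sold=4 (running total=12) -> [6 9 3]
Step 4: sold=3 (running total=15) -> [5 10 2]
Step 5: sold=2 (running total=17) -> [4 11 2]

Answer: 17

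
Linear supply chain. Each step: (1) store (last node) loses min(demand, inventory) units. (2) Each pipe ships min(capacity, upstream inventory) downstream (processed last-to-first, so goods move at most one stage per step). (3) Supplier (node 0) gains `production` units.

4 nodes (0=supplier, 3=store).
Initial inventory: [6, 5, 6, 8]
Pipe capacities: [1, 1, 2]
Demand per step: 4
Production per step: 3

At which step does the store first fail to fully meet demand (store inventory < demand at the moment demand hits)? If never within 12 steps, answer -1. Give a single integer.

Step 1: demand=4,sold=4 ship[2->3]=2 ship[1->2]=1 ship[0->1]=1 prod=3 -> [8 5 5 6]
Step 2: demand=4,sold=4 ship[2->3]=2 ship[1->2]=1 ship[0->1]=1 prod=3 -> [10 5 4 4]
Step 3: demand=4,sold=4 ship[2->3]=2 ship[1->2]=1 ship[0->1]=1 prod=3 -> [12 5 3 2]
Step 4: demand=4,sold=2 ship[2->3]=2 ship[1->2]=1 ship[0->1]=1 prod=3 -> [14 5 2 2]
Step 5: demand=4,sold=2 ship[2->3]=2 ship[1->2]=1 ship[0->1]=1 prod=3 -> [16 5 1 2]
Step 6: demand=4,sold=2 ship[2->3]=1 ship[1->2]=1 ship[0->1]=1 prod=3 -> [18 5 1 1]
Step 7: demand=4,sold=1 ship[2->3]=1 ship[1->2]=1 ship[0->1]=1 prod=3 -> [20 5 1 1]
Step 8: demand=4,sold=1 ship[2->3]=1 ship[1->2]=1 ship[0->1]=1 prod=3 -> [22 5 1 1]
Step 9: demand=4,sold=1 ship[2->3]=1 ship[1->2]=1 ship[0->1]=1 prod=3 -> [24 5 1 1]
Step 10: demand=4,sold=1 ship[2->3]=1 ship[1->2]=1 ship[0->1]=1 prod=3 -> [26 5 1 1]
Step 11: demand=4,sold=1 ship[2->3]=1 ship[1->2]=1 ship[0->1]=1 prod=3 -> [28 5 1 1]
Step 12: demand=4,sold=1 ship[2->3]=1 ship[1->2]=1 ship[0->1]=1 prod=3 -> [30 5 1 1]
First stockout at step 4

4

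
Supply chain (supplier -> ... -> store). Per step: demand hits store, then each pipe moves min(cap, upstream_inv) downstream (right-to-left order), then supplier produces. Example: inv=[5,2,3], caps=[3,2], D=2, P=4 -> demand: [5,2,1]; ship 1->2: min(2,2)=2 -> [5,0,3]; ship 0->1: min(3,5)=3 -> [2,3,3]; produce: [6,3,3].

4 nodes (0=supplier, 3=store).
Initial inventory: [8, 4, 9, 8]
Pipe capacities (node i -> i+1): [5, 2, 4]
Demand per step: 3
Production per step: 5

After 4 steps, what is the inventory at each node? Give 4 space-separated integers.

Step 1: demand=3,sold=3 ship[2->3]=4 ship[1->2]=2 ship[0->1]=5 prod=5 -> inv=[8 7 7 9]
Step 2: demand=3,sold=3 ship[2->3]=4 ship[1->2]=2 ship[0->1]=5 prod=5 -> inv=[8 10 5 10]
Step 3: demand=3,sold=3 ship[2->3]=4 ship[1->2]=2 ship[0->1]=5 prod=5 -> inv=[8 13 3 11]
Step 4: demand=3,sold=3 ship[2->3]=3 ship[1->2]=2 ship[0->1]=5 prod=5 -> inv=[8 16 2 11]

8 16 2 11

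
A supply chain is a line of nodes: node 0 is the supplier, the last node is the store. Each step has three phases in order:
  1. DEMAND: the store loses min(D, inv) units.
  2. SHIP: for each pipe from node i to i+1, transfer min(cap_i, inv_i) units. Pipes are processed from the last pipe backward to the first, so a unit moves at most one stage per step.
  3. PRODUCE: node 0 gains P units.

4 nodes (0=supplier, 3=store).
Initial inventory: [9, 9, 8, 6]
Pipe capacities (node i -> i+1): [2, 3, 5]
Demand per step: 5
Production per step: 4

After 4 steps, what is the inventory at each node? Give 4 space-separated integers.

Step 1: demand=5,sold=5 ship[2->3]=5 ship[1->2]=3 ship[0->1]=2 prod=4 -> inv=[11 8 6 6]
Step 2: demand=5,sold=5 ship[2->3]=5 ship[1->2]=3 ship[0->1]=2 prod=4 -> inv=[13 7 4 6]
Step 3: demand=5,sold=5 ship[2->3]=4 ship[1->2]=3 ship[0->1]=2 prod=4 -> inv=[15 6 3 5]
Step 4: demand=5,sold=5 ship[2->3]=3 ship[1->2]=3 ship[0->1]=2 prod=4 -> inv=[17 5 3 3]

17 5 3 3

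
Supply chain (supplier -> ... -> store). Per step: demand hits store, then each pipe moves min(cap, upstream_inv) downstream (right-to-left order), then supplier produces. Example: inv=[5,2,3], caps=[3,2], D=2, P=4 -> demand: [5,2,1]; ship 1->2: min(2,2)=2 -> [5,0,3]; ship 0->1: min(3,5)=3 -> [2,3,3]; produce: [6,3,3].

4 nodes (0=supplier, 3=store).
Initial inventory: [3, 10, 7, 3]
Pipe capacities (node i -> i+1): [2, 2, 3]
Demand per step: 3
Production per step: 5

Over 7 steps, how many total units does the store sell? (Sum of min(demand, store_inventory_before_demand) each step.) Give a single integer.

Step 1: sold=3 (running total=3) -> [6 10 6 3]
Step 2: sold=3 (running total=6) -> [9 10 5 3]
Step 3: sold=3 (running total=9) -> [12 10 4 3]
Step 4: sold=3 (running total=12) -> [15 10 3 3]
Step 5: sold=3 (running total=15) -> [18 10 2 3]
Step 6: sold=3 (running total=18) -> [21 10 2 2]
Step 7: sold=2 (running total=20) -> [24 10 2 2]

Answer: 20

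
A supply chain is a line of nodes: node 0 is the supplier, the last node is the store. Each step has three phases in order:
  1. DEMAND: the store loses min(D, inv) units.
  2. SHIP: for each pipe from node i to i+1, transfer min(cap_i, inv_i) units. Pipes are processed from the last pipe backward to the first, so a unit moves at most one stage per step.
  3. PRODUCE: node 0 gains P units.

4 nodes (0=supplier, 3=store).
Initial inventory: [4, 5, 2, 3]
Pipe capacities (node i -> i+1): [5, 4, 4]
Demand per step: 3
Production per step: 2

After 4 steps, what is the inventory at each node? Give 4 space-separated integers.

Step 1: demand=3,sold=3 ship[2->3]=2 ship[1->2]=4 ship[0->1]=4 prod=2 -> inv=[2 5 4 2]
Step 2: demand=3,sold=2 ship[2->3]=4 ship[1->2]=4 ship[0->1]=2 prod=2 -> inv=[2 3 4 4]
Step 3: demand=3,sold=3 ship[2->3]=4 ship[1->2]=3 ship[0->1]=2 prod=2 -> inv=[2 2 3 5]
Step 4: demand=3,sold=3 ship[2->3]=3 ship[1->2]=2 ship[0->1]=2 prod=2 -> inv=[2 2 2 5]

2 2 2 5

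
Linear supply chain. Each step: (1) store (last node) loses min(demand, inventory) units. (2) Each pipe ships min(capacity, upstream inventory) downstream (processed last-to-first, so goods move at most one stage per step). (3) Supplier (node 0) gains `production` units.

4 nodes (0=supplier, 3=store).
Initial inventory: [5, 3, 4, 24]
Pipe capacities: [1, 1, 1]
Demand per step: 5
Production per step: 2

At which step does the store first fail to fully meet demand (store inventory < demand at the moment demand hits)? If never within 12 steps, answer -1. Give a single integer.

Step 1: demand=5,sold=5 ship[2->3]=1 ship[1->2]=1 ship[0->1]=1 prod=2 -> [6 3 4 20]
Step 2: demand=5,sold=5 ship[2->3]=1 ship[1->2]=1 ship[0->1]=1 prod=2 -> [7 3 4 16]
Step 3: demand=5,sold=5 ship[2->3]=1 ship[1->2]=1 ship[0->1]=1 prod=2 -> [8 3 4 12]
Step 4: demand=5,sold=5 ship[2->3]=1 ship[1->2]=1 ship[0->1]=1 prod=2 -> [9 3 4 8]
Step 5: demand=5,sold=5 ship[2->3]=1 ship[1->2]=1 ship[0->1]=1 prod=2 -> [10 3 4 4]
Step 6: demand=5,sold=4 ship[2->3]=1 ship[1->2]=1 ship[0->1]=1 prod=2 -> [11 3 4 1]
Step 7: demand=5,sold=1 ship[2->3]=1 ship[1->2]=1 ship[0->1]=1 prod=2 -> [12 3 4 1]
Step 8: demand=5,sold=1 ship[2->3]=1 ship[1->2]=1 ship[0->1]=1 prod=2 -> [13 3 4 1]
Step 9: demand=5,sold=1 ship[2->3]=1 ship[1->2]=1 ship[0->1]=1 prod=2 -> [14 3 4 1]
Step 10: demand=5,sold=1 ship[2->3]=1 ship[1->2]=1 ship[0->1]=1 prod=2 -> [15 3 4 1]
Step 11: demand=5,sold=1 ship[2->3]=1 ship[1->2]=1 ship[0->1]=1 prod=2 -> [16 3 4 1]
Step 12: demand=5,sold=1 ship[2->3]=1 ship[1->2]=1 ship[0->1]=1 prod=2 -> [17 3 4 1]
First stockout at step 6

6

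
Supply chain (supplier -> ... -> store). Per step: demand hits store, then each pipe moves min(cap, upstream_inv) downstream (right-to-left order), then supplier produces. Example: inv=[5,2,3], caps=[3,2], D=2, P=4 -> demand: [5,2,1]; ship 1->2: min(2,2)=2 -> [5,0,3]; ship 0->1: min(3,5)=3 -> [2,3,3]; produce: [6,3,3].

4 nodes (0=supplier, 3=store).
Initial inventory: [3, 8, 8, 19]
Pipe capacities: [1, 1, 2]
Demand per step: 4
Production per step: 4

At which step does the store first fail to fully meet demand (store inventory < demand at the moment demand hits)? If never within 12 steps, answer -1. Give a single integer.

Step 1: demand=4,sold=4 ship[2->3]=2 ship[1->2]=1 ship[0->1]=1 prod=4 -> [6 8 7 17]
Step 2: demand=4,sold=4 ship[2->3]=2 ship[1->2]=1 ship[0->1]=1 prod=4 -> [9 8 6 15]
Step 3: demand=4,sold=4 ship[2->3]=2 ship[1->2]=1 ship[0->1]=1 prod=4 -> [12 8 5 13]
Step 4: demand=4,sold=4 ship[2->3]=2 ship[1->2]=1 ship[0->1]=1 prod=4 -> [15 8 4 11]
Step 5: demand=4,sold=4 ship[2->3]=2 ship[1->2]=1 ship[0->1]=1 prod=4 -> [18 8 3 9]
Step 6: demand=4,sold=4 ship[2->3]=2 ship[1->2]=1 ship[0->1]=1 prod=4 -> [21 8 2 7]
Step 7: demand=4,sold=4 ship[2->3]=2 ship[1->2]=1 ship[0->1]=1 prod=4 -> [24 8 1 5]
Step 8: demand=4,sold=4 ship[2->3]=1 ship[1->2]=1 ship[0->1]=1 prod=4 -> [27 8 1 2]
Step 9: demand=4,sold=2 ship[2->3]=1 ship[1->2]=1 ship[0->1]=1 prod=4 -> [30 8 1 1]
Step 10: demand=4,sold=1 ship[2->3]=1 ship[1->2]=1 ship[0->1]=1 prod=4 -> [33 8 1 1]
Step 11: demand=4,sold=1 ship[2->3]=1 ship[1->2]=1 ship[0->1]=1 prod=4 -> [36 8 1 1]
Step 12: demand=4,sold=1 ship[2->3]=1 ship[1->2]=1 ship[0->1]=1 prod=4 -> [39 8 1 1]
First stockout at step 9

9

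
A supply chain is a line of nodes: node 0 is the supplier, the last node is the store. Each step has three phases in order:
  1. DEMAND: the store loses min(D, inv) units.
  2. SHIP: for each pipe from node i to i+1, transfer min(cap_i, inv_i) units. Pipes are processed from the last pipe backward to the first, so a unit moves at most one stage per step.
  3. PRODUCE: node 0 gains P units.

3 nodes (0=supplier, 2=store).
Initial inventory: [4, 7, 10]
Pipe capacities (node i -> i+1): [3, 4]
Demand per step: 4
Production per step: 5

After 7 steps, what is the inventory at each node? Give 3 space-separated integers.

Step 1: demand=4,sold=4 ship[1->2]=4 ship[0->1]=3 prod=5 -> inv=[6 6 10]
Step 2: demand=4,sold=4 ship[1->2]=4 ship[0->1]=3 prod=5 -> inv=[8 5 10]
Step 3: demand=4,sold=4 ship[1->2]=4 ship[0->1]=3 prod=5 -> inv=[10 4 10]
Step 4: demand=4,sold=4 ship[1->2]=4 ship[0->1]=3 prod=5 -> inv=[12 3 10]
Step 5: demand=4,sold=4 ship[1->2]=3 ship[0->1]=3 prod=5 -> inv=[14 3 9]
Step 6: demand=4,sold=4 ship[1->2]=3 ship[0->1]=3 prod=5 -> inv=[16 3 8]
Step 7: demand=4,sold=4 ship[1->2]=3 ship[0->1]=3 prod=5 -> inv=[18 3 7]

18 3 7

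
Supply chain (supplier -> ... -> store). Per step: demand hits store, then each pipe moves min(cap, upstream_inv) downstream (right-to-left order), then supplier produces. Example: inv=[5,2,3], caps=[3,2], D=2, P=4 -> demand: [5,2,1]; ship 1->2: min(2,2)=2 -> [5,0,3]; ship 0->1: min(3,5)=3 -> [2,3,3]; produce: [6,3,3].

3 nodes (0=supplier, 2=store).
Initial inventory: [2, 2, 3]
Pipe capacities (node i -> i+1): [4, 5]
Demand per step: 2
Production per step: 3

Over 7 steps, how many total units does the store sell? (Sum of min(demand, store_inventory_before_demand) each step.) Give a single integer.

Answer: 14

Derivation:
Step 1: sold=2 (running total=2) -> [3 2 3]
Step 2: sold=2 (running total=4) -> [3 3 3]
Step 3: sold=2 (running total=6) -> [3 3 4]
Step 4: sold=2 (running total=8) -> [3 3 5]
Step 5: sold=2 (running total=10) -> [3 3 6]
Step 6: sold=2 (running total=12) -> [3 3 7]
Step 7: sold=2 (running total=14) -> [3 3 8]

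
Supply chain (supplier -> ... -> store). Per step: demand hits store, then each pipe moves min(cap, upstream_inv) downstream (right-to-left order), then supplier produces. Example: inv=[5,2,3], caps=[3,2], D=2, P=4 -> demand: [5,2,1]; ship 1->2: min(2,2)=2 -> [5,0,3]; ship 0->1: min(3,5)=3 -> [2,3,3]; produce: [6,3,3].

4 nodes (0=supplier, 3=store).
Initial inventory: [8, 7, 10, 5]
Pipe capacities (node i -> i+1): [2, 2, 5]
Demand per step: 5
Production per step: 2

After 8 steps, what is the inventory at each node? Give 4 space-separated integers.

Step 1: demand=5,sold=5 ship[2->3]=5 ship[1->2]=2 ship[0->1]=2 prod=2 -> inv=[8 7 7 5]
Step 2: demand=5,sold=5 ship[2->3]=5 ship[1->2]=2 ship[0->1]=2 prod=2 -> inv=[8 7 4 5]
Step 3: demand=5,sold=5 ship[2->3]=4 ship[1->2]=2 ship[0->1]=2 prod=2 -> inv=[8 7 2 4]
Step 4: demand=5,sold=4 ship[2->3]=2 ship[1->2]=2 ship[0->1]=2 prod=2 -> inv=[8 7 2 2]
Step 5: demand=5,sold=2 ship[2->3]=2 ship[1->2]=2 ship[0->1]=2 prod=2 -> inv=[8 7 2 2]
Step 6: demand=5,sold=2 ship[2->3]=2 ship[1->2]=2 ship[0->1]=2 prod=2 -> inv=[8 7 2 2]
Step 7: demand=5,sold=2 ship[2->3]=2 ship[1->2]=2 ship[0->1]=2 prod=2 -> inv=[8 7 2 2]
Step 8: demand=5,sold=2 ship[2->3]=2 ship[1->2]=2 ship[0->1]=2 prod=2 -> inv=[8 7 2 2]

8 7 2 2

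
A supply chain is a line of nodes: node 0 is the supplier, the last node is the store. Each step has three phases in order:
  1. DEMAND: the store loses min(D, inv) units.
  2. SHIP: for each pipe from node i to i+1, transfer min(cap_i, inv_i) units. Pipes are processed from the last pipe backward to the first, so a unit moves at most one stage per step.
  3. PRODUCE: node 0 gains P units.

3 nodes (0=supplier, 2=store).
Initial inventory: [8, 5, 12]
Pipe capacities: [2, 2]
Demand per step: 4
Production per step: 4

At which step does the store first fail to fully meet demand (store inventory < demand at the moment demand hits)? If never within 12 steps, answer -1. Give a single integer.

Step 1: demand=4,sold=4 ship[1->2]=2 ship[0->1]=2 prod=4 -> [10 5 10]
Step 2: demand=4,sold=4 ship[1->2]=2 ship[0->1]=2 prod=4 -> [12 5 8]
Step 3: demand=4,sold=4 ship[1->2]=2 ship[0->1]=2 prod=4 -> [14 5 6]
Step 4: demand=4,sold=4 ship[1->2]=2 ship[0->1]=2 prod=4 -> [16 5 4]
Step 5: demand=4,sold=4 ship[1->2]=2 ship[0->1]=2 prod=4 -> [18 5 2]
Step 6: demand=4,sold=2 ship[1->2]=2 ship[0->1]=2 prod=4 -> [20 5 2]
Step 7: demand=4,sold=2 ship[1->2]=2 ship[0->1]=2 prod=4 -> [22 5 2]
Step 8: demand=4,sold=2 ship[1->2]=2 ship[0->1]=2 prod=4 -> [24 5 2]
Step 9: demand=4,sold=2 ship[1->2]=2 ship[0->1]=2 prod=4 -> [26 5 2]
Step 10: demand=4,sold=2 ship[1->2]=2 ship[0->1]=2 prod=4 -> [28 5 2]
Step 11: demand=4,sold=2 ship[1->2]=2 ship[0->1]=2 prod=4 -> [30 5 2]
Step 12: demand=4,sold=2 ship[1->2]=2 ship[0->1]=2 prod=4 -> [32 5 2]
First stockout at step 6

6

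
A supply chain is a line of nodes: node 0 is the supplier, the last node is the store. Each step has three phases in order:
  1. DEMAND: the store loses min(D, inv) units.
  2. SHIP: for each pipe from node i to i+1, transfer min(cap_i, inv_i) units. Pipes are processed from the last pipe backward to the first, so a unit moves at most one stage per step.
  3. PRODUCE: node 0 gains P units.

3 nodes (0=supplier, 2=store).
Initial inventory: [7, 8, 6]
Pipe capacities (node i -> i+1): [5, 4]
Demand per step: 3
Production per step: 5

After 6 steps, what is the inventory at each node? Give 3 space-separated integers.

Step 1: demand=3,sold=3 ship[1->2]=4 ship[0->1]=5 prod=5 -> inv=[7 9 7]
Step 2: demand=3,sold=3 ship[1->2]=4 ship[0->1]=5 prod=5 -> inv=[7 10 8]
Step 3: demand=3,sold=3 ship[1->2]=4 ship[0->1]=5 prod=5 -> inv=[7 11 9]
Step 4: demand=3,sold=3 ship[1->2]=4 ship[0->1]=5 prod=5 -> inv=[7 12 10]
Step 5: demand=3,sold=3 ship[1->2]=4 ship[0->1]=5 prod=5 -> inv=[7 13 11]
Step 6: demand=3,sold=3 ship[1->2]=4 ship[0->1]=5 prod=5 -> inv=[7 14 12]

7 14 12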